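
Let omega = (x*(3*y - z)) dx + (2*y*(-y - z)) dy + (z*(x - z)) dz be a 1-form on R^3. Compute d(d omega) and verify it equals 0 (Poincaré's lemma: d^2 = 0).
d(d omega) = 0

Step 1: d omega = sum_{i<j} (∂f_j/∂x_i - ∂f_i/∂x_j) dx_i ∧ dx_j:
  coeff of dx ∧ dy: -3*x
  coeff of dx ∧ dz: x + z
  coeff of dy ∧ dz: 2*y
Step 2: Apply d again to each 2-form coefficient. The only possible 3-form in R^3 is dx ∧ dy ∧ dz, with coefficient
  ∂(coeff of dy∧dz)/∂x - ∂(coeff of dx∧dz)/∂y + ∂(coeff of dx∧dy)/∂z
  = ∂/∂x (2*y) - ∂/∂y (x + z) + ∂/∂z (-3*x).
Each of these terms simplifies to sums of mixed partials that cancel in pairs. The result is 0 (by equality of mixed partials for smooth functions — Schwarz / Clairaut).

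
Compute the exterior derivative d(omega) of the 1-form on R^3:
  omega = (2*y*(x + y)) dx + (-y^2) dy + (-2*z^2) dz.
d(omega) = (-2*x - 4*y) dx ∧ dy

For a 1-form omega = sum_i f_i dx_i, the exterior derivative is
  d(omega) = sum_{i < j} (∂f_j/∂x_i - ∂f_i/∂x_j) dx_i ∧ dx_j.
  coefficient of dx ∧ dy: ∂f_2/∂x - ∂f_1/∂y = ∂(-y^2)/∂x - ∂(2*y*(x + y))/∂y = -2*x - 4*y
Assembling: d(omega) = (-2*x - 4*y) dx ∧ dy.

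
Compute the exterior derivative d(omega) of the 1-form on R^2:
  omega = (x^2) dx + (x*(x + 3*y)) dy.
d(omega) = (2*x + 3*y) dx ∧ dy

For a 1-form omega = sum_i f_i dx_i, the exterior derivative is
  d(omega) = sum_{i < j} (∂f_j/∂x_i - ∂f_i/∂x_j) dx_i ∧ dx_j.
  coefficient of dx ∧ dy: ∂f_2/∂x - ∂f_1/∂y = ∂(x*(x + 3*y))/∂x - ∂(x^2)/∂y = 2*x + 3*y
Assembling: d(omega) = (2*x + 3*y) dx ∧ dy.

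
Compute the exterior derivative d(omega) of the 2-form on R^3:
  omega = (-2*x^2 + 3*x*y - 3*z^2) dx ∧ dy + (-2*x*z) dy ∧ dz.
d(omega) = (-8*z) dx ∧ dy ∧ dz

For a 2-form omega = sum_{i<j} g_{ij} dx_i ∧ dx_j, the exterior derivative is
  d(omega) = sum_{i<j} d(g_{ij}) ∧ dx_i ∧ dx_j = sum_{i<j, k} (∂g_{ij}/∂x_k) dx_k ∧ dx_i ∧ dx_j.
Expand each term, using dx_k ∧ dx_i ∧ dx_j = sgn(permutation) dx_{(a)} ∧ dx_{(b)} ∧ dx_{(c)} with (a < b < c) sorted:
  d(-2*x^2 + 3*x*y - 3*z^2) includes (∂/∂z)(-2*x^2 + 3*x*y - 3*z^2) dz = (-6*z) dz, which multiplied by dx ∧ dy gives (-6*z) dx ∧ dy ∧ dz
  d(-2*x*z) includes (∂/∂x)(-2*x*z) dx = (-2*z) dx, which multiplied by dy ∧ dz gives (-2*z) dx ∧ dy ∧ dz
Collecting like 3-forms: d(omega) = (-8*z) dx ∧ dy ∧ dz.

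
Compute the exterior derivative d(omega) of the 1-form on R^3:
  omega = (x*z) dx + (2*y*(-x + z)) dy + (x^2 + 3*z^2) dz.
d(omega) = (-2*y) dx ∧ dy + (x) dx ∧ dz + (-2*y) dy ∧ dz

For a 1-form omega = sum_i f_i dx_i, the exterior derivative is
  d(omega) = sum_{i < j} (∂f_j/∂x_i - ∂f_i/∂x_j) dx_i ∧ dx_j.
  coefficient of dx ∧ dy: ∂f_2/∂x - ∂f_1/∂y = ∂(2*y*(-x + z))/∂x - ∂(x*z)/∂y = -2*y
  coefficient of dx ∧ dz: ∂f_3/∂x - ∂f_1/∂z = ∂(x^2 + 3*z^2)/∂x - ∂(x*z)/∂z = x
  coefficient of dy ∧ dz: ∂f_3/∂y - ∂f_2/∂z = ∂(x^2 + 3*z^2)/∂y - ∂(2*y*(-x + z))/∂z = -2*y
Assembling: d(omega) = (-2*y) dx ∧ dy + (x) dx ∧ dz + (-2*y) dy ∧ dz.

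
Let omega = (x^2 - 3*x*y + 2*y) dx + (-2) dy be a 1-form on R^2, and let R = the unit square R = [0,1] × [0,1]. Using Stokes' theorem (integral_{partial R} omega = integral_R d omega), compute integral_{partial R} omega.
integral_(partial R) omega = -1/2

Stokes: integral_partial_R omega = integral_R d omega with d omega = (∂Q/∂x - ∂P/∂y) dx ∧ dy.
  ∂Q/∂x = 0
  ∂P/∂y = 2 - 3*x
  integrand = ∂Q/∂x - ∂P/∂y = 3*x - 2.
Integrating over R: integral_0^1 integral_0^1 (3*x - 2) dx dy = -1/2.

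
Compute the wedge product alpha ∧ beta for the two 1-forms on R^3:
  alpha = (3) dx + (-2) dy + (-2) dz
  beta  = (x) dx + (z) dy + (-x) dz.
alpha ∧ beta = (2*x + 3*z) dx ∧ dy + (-x) dx ∧ dz + (2*x + 2*z) dy ∧ dz

Distribute the wedge, using dx_i ∧ dx_j = -dx_j ∧ dx_i and dx_i ∧ dx_i = 0. For each pair (i, j) with i < j, the coefficient of dx_i ∧ dx_j in alpha ∧ beta is (alpha_i * beta_j - alpha_j * beta_i). Collecting: alpha ∧ beta = (2*x + 3*z) dx ∧ dy + (-x) dx ∧ dz + (2*x + 2*z) dy ∧ dz.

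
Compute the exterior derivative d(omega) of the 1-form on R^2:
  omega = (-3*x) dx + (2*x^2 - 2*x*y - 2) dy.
d(omega) = (4*x - 2*y) dx ∧ dy

For a 1-form omega = sum_i f_i dx_i, the exterior derivative is
  d(omega) = sum_{i < j} (∂f_j/∂x_i - ∂f_i/∂x_j) dx_i ∧ dx_j.
  coefficient of dx ∧ dy: ∂f_2/∂x - ∂f_1/∂y = ∂(2*x^2 - 2*x*y - 2)/∂x - ∂(-3*x)/∂y = 4*x - 2*y
Assembling: d(omega) = (4*x - 2*y) dx ∧ dy.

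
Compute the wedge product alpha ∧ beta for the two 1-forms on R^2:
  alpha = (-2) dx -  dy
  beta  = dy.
alpha ∧ beta = (-2) dx ∧ dy

Distribute the wedge, using dx_i ∧ dx_j = -dx_j ∧ dx_i and dx_i ∧ dx_i = 0. For each pair (i, j) with i < j, the coefficient of dx_i ∧ dx_j in alpha ∧ beta is (alpha_i * beta_j - alpha_j * beta_i). Collecting: alpha ∧ beta = (-2) dx ∧ dy.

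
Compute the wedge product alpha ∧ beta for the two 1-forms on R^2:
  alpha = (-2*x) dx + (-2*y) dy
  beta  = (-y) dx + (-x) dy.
alpha ∧ beta = (2*x^2 - 2*y^2) dx ∧ dy

Distribute the wedge, using dx_i ∧ dx_j = -dx_j ∧ dx_i and dx_i ∧ dx_i = 0. For each pair (i, j) with i < j, the coefficient of dx_i ∧ dx_j in alpha ∧ beta is (alpha_i * beta_j - alpha_j * beta_i). Collecting: alpha ∧ beta = (2*x^2 - 2*y^2) dx ∧ dy.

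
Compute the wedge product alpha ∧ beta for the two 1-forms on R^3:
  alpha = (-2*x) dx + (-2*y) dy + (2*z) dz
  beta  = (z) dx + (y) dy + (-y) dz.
alpha ∧ beta = (2*y*(-x + z)) dx ∧ dy + (2*x*y - 2*z^2) dx ∧ dz + (2*y*(y - z)) dy ∧ dz

Distribute the wedge, using dx_i ∧ dx_j = -dx_j ∧ dx_i and dx_i ∧ dx_i = 0. For each pair (i, j) with i < j, the coefficient of dx_i ∧ dx_j in alpha ∧ beta is (alpha_i * beta_j - alpha_j * beta_i). Collecting: alpha ∧ beta = (2*y*(-x + z)) dx ∧ dy + (2*x*y - 2*z^2) dx ∧ dz + (2*y*(y - z)) dy ∧ dz.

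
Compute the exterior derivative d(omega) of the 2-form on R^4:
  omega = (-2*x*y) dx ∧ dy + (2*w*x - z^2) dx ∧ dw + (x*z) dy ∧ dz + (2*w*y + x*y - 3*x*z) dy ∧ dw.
d(omega) = (2*z) dx ∧ dz ∧ dw + (z) dx ∧ dy ∧ dz + (y - 3*z) dx ∧ dy ∧ dw + (3*x) dy ∧ dz ∧ dw

For a 2-form omega = sum_{i<j} g_{ij} dx_i ∧ dx_j, the exterior derivative is
  d(omega) = sum_{i<j} d(g_{ij}) ∧ dx_i ∧ dx_j = sum_{i<j, k} (∂g_{ij}/∂x_k) dx_k ∧ dx_i ∧ dx_j.
Expand each term, using dx_k ∧ dx_i ∧ dx_j = sgn(permutation) dx_{(a)} ∧ dx_{(b)} ∧ dx_{(c)} with (a < b < c) sorted:
  d(2*w*x - z^2) includes (∂/∂z)(2*w*x - z^2) dz = (-2*z) dz, which multiplied by dx ∧ dw gives (2*z) dx ∧ dz ∧ dw
  d(x*z) includes (∂/∂x)(x*z) dx = (z) dx, which multiplied by dy ∧ dz gives (z) dx ∧ dy ∧ dz
  d(2*w*y + x*y - 3*x*z) includes (∂/∂x)(2*w*y + x*y - 3*x*z) dx = (y - 3*z) dx, which multiplied by dy ∧ dw gives (y - 3*z) dx ∧ dy ∧ dw
  d(2*w*y + x*y - 3*x*z) includes (∂/∂z)(2*w*y + x*y - 3*x*z) dz = (-3*x) dz, which multiplied by dy ∧ dw gives (3*x) dy ∧ dz ∧ dw
Collecting like 3-forms: d(omega) = (2*z) dx ∧ dz ∧ dw + (z) dx ∧ dy ∧ dz + (y - 3*z) dx ∧ dy ∧ dw + (3*x) dy ∧ dz ∧ dw.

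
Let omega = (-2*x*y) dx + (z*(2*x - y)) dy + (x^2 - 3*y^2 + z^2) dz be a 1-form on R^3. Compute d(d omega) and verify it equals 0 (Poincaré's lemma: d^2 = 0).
d(d omega) = 0

Step 1: d omega = sum_{i<j} (∂f_j/∂x_i - ∂f_i/∂x_j) dx_i ∧ dx_j:
  coeff of dx ∧ dy: 2*x + 2*z
  coeff of dx ∧ dz: 2*x
  coeff of dy ∧ dz: -2*x - 5*y
Step 2: Apply d again to each 2-form coefficient. The only possible 3-form in R^3 is dx ∧ dy ∧ dz, with coefficient
  ∂(coeff of dy∧dz)/∂x - ∂(coeff of dx∧dz)/∂y + ∂(coeff of dx∧dy)/∂z
  = ∂/∂x (-2*x - 5*y) - ∂/∂y (2*x) + ∂/∂z (2*x + 2*z).
Each of these terms simplifies to sums of mixed partials that cancel in pairs. The result is 0 (by equality of mixed partials for smooth functions — Schwarz / Clairaut).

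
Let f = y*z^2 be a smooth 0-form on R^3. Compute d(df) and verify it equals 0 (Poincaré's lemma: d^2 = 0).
d(df) = 0

Step 1: df = sum_i (∂f/∂x_i) dx_i = (0) dx + (z^2) dy + (2*y*z) dz.
Step 2: Apply d again. Using the 1-form formula, the coefficient of dx ∧ dy in d(df) is ∂^2 f/∂x ∂y - ∂^2 f/∂y ∂x = (0) - (0) = 0 (equality of mixed partials for smooth f).
Similarly for dx ∧ dz and dy ∧ dz — all coefficients vanish. So d(df) = 0.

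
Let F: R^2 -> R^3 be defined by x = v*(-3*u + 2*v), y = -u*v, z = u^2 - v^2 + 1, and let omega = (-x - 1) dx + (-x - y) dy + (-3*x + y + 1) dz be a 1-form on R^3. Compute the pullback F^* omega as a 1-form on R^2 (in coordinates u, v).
F^* omega = (16*u^2*v - 25*u*v^2 + 2*u + 8*v^3 + 3*v) du + (-13*u^2*v + 4*u*v^2 + 3*u + 4*v^3 - 6*v) dv

Using F^*(f dg) = (f ∘ F) d(g ∘ F), substitute each coordinate x_i by F_i(u, v) in f_i, and replace dx_i by d F_i = (∂F_i/∂u) du + (∂F_i/∂v) dv.
  For the x component: f_1(F) = 3*u*v - 2*v^2 - 1; d F_1 = (-3*v) du + (-3*u + 4*v) dv
  For the y component: f_2(F) = 2*v*(2*u - v); d F_2 = (-v) du + (-u) dv
  For the z component: f_3(F) = 8*u*v - 6*v^2 + 1; d F_3 = (2*u) du + (-2*v) dv
Combining and collecting du, dv coefficients:
  coeff of du: 16*u^2*v - 25*u*v^2 + 2*u + 8*v^3 + 3*v
  coeff of dv: -13*u^2*v + 4*u*v^2 + 3*u + 4*v^3 - 6*v
F^* omega = (16*u^2*v - 25*u*v^2 + 2*u + 8*v^3 + 3*v) du + (-13*u^2*v + 4*u*v^2 + 3*u + 4*v^3 - 6*v) dv.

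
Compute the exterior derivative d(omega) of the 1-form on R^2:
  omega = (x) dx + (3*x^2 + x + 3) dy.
d(omega) = (6*x + 1) dx ∧ dy

For a 1-form omega = sum_i f_i dx_i, the exterior derivative is
  d(omega) = sum_{i < j} (∂f_j/∂x_i - ∂f_i/∂x_j) dx_i ∧ dx_j.
  coefficient of dx ∧ dy: ∂f_2/∂x - ∂f_1/∂y = ∂(3*x^2 + x + 3)/∂x - ∂(x)/∂y = 6*x + 1
Assembling: d(omega) = (6*x + 1) dx ∧ dy.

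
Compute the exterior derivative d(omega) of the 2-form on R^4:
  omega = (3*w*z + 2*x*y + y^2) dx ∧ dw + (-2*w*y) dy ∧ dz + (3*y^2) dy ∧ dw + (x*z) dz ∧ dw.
d(omega) = (-2*x - 2*y) dx ∧ dy ∧ dw + (-3*w + z) dx ∧ dz ∧ dw + (-2*y) dy ∧ dz ∧ dw

For a 2-form omega = sum_{i<j} g_{ij} dx_i ∧ dx_j, the exterior derivative is
  d(omega) = sum_{i<j} d(g_{ij}) ∧ dx_i ∧ dx_j = sum_{i<j, k} (∂g_{ij}/∂x_k) dx_k ∧ dx_i ∧ dx_j.
Expand each term, using dx_k ∧ dx_i ∧ dx_j = sgn(permutation) dx_{(a)} ∧ dx_{(b)} ∧ dx_{(c)} with (a < b < c) sorted:
  d(3*w*z + 2*x*y + y^2) includes (∂/∂y)(3*w*z + 2*x*y + y^2) dy = (2*x + 2*y) dy, which multiplied by dx ∧ dw gives (-2*x - 2*y) dx ∧ dy ∧ dw
  d(3*w*z + 2*x*y + y^2) includes (∂/∂z)(3*w*z + 2*x*y + y^2) dz = (3*w) dz, which multiplied by dx ∧ dw gives (-3*w) dx ∧ dz ∧ dw
  d(-2*w*y) includes (∂/∂w)(-2*w*y) dw = (-2*y) dw, which multiplied by dy ∧ dz gives (-2*y) dy ∧ dz ∧ dw
  d(x*z) includes (∂/∂x)(x*z) dx = (z) dx, which multiplied by dz ∧ dw gives (z) dx ∧ dz ∧ dw
Collecting like 3-forms: d(omega) = (-2*x - 2*y) dx ∧ dy ∧ dw + (-3*w + z) dx ∧ dz ∧ dw + (-2*y) dy ∧ dz ∧ dw.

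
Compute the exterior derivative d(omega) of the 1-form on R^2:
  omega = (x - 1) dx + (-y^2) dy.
d(omega) = 0

For a 1-form omega = sum_i f_i dx_i, the exterior derivative is
  d(omega) = sum_{i < j} (∂f_j/∂x_i - ∂f_i/∂x_j) dx_i ∧ dx_j.

Assembling: d(omega) = 0.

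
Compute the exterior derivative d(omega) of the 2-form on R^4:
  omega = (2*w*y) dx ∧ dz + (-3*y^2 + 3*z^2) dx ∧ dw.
d(omega) = (-2*w) dx ∧ dy ∧ dz + (2*y - 6*z) dx ∧ dz ∧ dw + (6*y) dx ∧ dy ∧ dw

For a 2-form omega = sum_{i<j} g_{ij} dx_i ∧ dx_j, the exterior derivative is
  d(omega) = sum_{i<j} d(g_{ij}) ∧ dx_i ∧ dx_j = sum_{i<j, k} (∂g_{ij}/∂x_k) dx_k ∧ dx_i ∧ dx_j.
Expand each term, using dx_k ∧ dx_i ∧ dx_j = sgn(permutation) dx_{(a)} ∧ dx_{(b)} ∧ dx_{(c)} with (a < b < c) sorted:
  d(2*w*y) includes (∂/∂y)(2*w*y) dy = (2*w) dy, which multiplied by dx ∧ dz gives (-2*w) dx ∧ dy ∧ dz
  d(2*w*y) includes (∂/∂w)(2*w*y) dw = (2*y) dw, which multiplied by dx ∧ dz gives (2*y) dx ∧ dz ∧ dw
  d(-3*y^2 + 3*z^2) includes (∂/∂y)(-3*y^2 + 3*z^2) dy = (-6*y) dy, which multiplied by dx ∧ dw gives (6*y) dx ∧ dy ∧ dw
  d(-3*y^2 + 3*z^2) includes (∂/∂z)(-3*y^2 + 3*z^2) dz = (6*z) dz, which multiplied by dx ∧ dw gives (-6*z) dx ∧ dz ∧ dw
Collecting like 3-forms: d(omega) = (-2*w) dx ∧ dy ∧ dz + (2*y - 6*z) dx ∧ dz ∧ dw + (6*y) dx ∧ dy ∧ dw.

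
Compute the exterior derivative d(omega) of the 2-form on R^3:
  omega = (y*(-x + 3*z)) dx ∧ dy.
d(omega) = (3*y) dx ∧ dy ∧ dz

For a 2-form omega = sum_{i<j} g_{ij} dx_i ∧ dx_j, the exterior derivative is
  d(omega) = sum_{i<j} d(g_{ij}) ∧ dx_i ∧ dx_j = sum_{i<j, k} (∂g_{ij}/∂x_k) dx_k ∧ dx_i ∧ dx_j.
Expand each term, using dx_k ∧ dx_i ∧ dx_j = sgn(permutation) dx_{(a)} ∧ dx_{(b)} ∧ dx_{(c)} with (a < b < c) sorted:
  d(y*(-x + 3*z)) includes (∂/∂z)(y*(-x + 3*z)) dz = (3*y) dz, which multiplied by dx ∧ dy gives (3*y) dx ∧ dy ∧ dz
Collecting like 3-forms: d(omega) = (3*y) dx ∧ dy ∧ dz.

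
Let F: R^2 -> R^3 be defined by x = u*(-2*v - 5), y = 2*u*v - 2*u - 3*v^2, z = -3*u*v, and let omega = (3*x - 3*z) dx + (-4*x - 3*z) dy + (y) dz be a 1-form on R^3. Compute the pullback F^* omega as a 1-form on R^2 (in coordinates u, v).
F^* omega = (22*u*v^2 + 27*u*v + 35*u + 9*v^3) du + (u*(22*u*v + 76*u - 93*v^2 - 120*v)) dv

Using F^*(f dg) = (f ∘ F) d(g ∘ F), substitute each coordinate x_i by F_i(u, v) in f_i, and replace dx_i by d F_i = (∂F_i/∂u) du + (∂F_i/∂v) dv.
  For the x component: f_1(F) = 3*u*(v - 5); d F_1 = (-2*v - 5) du + (-2*u) dv
  For the y component: f_2(F) = u*(17*v + 20); d F_2 = (2*v - 2) du + (2*u - 6*v) dv
  For the z component: f_3(F) = 2*u*v - 2*u - 3*v^2; d F_3 = (-3*v) du + (-3*u) dv
Combining and collecting du, dv coefficients:
  coeff of du: 22*u*v^2 + 27*u*v + 35*u + 9*v^3
  coeff of dv: u*(22*u*v + 76*u - 93*v^2 - 120*v)
F^* omega = (22*u*v^2 + 27*u*v + 35*u + 9*v^3) du + (u*(22*u*v + 76*u - 93*v^2 - 120*v)) dv.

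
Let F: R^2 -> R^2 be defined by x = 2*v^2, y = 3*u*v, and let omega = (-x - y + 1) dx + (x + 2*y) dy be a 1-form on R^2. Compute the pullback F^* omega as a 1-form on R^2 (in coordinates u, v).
F^* omega = (6*v^2*(3*u + v)) du + (2*v*(9*u^2 - 3*u*v - 4*v^2 + 2)) dv

Using F^*(f dg) = (f ∘ F) d(g ∘ F), substitute each coordinate x_i by F_i(u, v) in f_i, and replace dx_i by d F_i = (∂F_i/∂u) du + (∂F_i/∂v) dv.
  For the x component: f_1(F) = -3*u*v - 2*v^2 + 1; d F_1 = (0) du + (4*v) dv
  For the y component: f_2(F) = 2*v*(3*u + v); d F_2 = (3*v) du + (3*u) dv
Combining and collecting du, dv coefficients:
  coeff of du: 6*v^2*(3*u + v)
  coeff of dv: 2*v*(9*u^2 - 3*u*v - 4*v^2 + 2)
F^* omega = (6*v^2*(3*u + v)) du + (2*v*(9*u^2 - 3*u*v - 4*v^2 + 2)) dv.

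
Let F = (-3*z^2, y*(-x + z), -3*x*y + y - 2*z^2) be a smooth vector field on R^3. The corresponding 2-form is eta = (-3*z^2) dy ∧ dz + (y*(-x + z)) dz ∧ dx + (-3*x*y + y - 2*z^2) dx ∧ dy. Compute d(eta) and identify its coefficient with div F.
d(eta) = (-x - 3*z) dx ∧ dy ∧ dz; div F = -x - 3*z

For a 2-form in R^3 of the form above, applying d gives a 3-form with coefficient ∂P/∂x + ∂Q/∂y + ∂R/∂z:
  ∂P/∂x = 0
  ∂Q/∂y = -x + z
  ∂R/∂z = -4*z
Sum = -x - 3*z, which is exactly div F.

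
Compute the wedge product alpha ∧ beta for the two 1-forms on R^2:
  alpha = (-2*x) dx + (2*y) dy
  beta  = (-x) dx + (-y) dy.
alpha ∧ beta = (4*x*y) dx ∧ dy

Distribute the wedge, using dx_i ∧ dx_j = -dx_j ∧ dx_i and dx_i ∧ dx_i = 0. For each pair (i, j) with i < j, the coefficient of dx_i ∧ dx_j in alpha ∧ beta is (alpha_i * beta_j - alpha_j * beta_i). Collecting: alpha ∧ beta = (4*x*y) dx ∧ dy.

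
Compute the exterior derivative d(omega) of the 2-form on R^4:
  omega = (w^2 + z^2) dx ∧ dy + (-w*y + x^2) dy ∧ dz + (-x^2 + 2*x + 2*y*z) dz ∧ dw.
d(omega) = (2*x + 2*z) dx ∧ dy ∧ dz + (2*w) dx ∧ dy ∧ dw + (-y + 2*z) dy ∧ dz ∧ dw + (2 - 2*x) dx ∧ dz ∧ dw

For a 2-form omega = sum_{i<j} g_{ij} dx_i ∧ dx_j, the exterior derivative is
  d(omega) = sum_{i<j} d(g_{ij}) ∧ dx_i ∧ dx_j = sum_{i<j, k} (∂g_{ij}/∂x_k) dx_k ∧ dx_i ∧ dx_j.
Expand each term, using dx_k ∧ dx_i ∧ dx_j = sgn(permutation) dx_{(a)} ∧ dx_{(b)} ∧ dx_{(c)} with (a < b < c) sorted:
  d(w^2 + z^2) includes (∂/∂z)(w^2 + z^2) dz = (2*z) dz, which multiplied by dx ∧ dy gives (2*z) dx ∧ dy ∧ dz
  d(w^2 + z^2) includes (∂/∂w)(w^2 + z^2) dw = (2*w) dw, which multiplied by dx ∧ dy gives (2*w) dx ∧ dy ∧ dw
  d(-w*y + x^2) includes (∂/∂x)(-w*y + x^2) dx = (2*x) dx, which multiplied by dy ∧ dz gives (2*x) dx ∧ dy ∧ dz
  d(-w*y + x^2) includes (∂/∂w)(-w*y + x^2) dw = (-y) dw, which multiplied by dy ∧ dz gives (-y) dy ∧ dz ∧ dw
  d(-x^2 + 2*x + 2*y*z) includes (∂/∂x)(-x^2 + 2*x + 2*y*z) dx = (2 - 2*x) dx, which multiplied by dz ∧ dw gives (2 - 2*x) dx ∧ dz ∧ dw
  d(-x^2 + 2*x + 2*y*z) includes (∂/∂y)(-x^2 + 2*x + 2*y*z) dy = (2*z) dy, which multiplied by dz ∧ dw gives (2*z) dy ∧ dz ∧ dw
Collecting like 3-forms: d(omega) = (2*x + 2*z) dx ∧ dy ∧ dz + (2*w) dx ∧ dy ∧ dw + (-y + 2*z) dy ∧ dz ∧ dw + (2 - 2*x) dx ∧ dz ∧ dw.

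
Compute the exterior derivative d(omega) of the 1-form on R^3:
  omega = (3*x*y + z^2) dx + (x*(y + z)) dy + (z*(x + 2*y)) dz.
d(omega) = (-3*x + y + z) dx ∧ dy + (-z) dx ∧ dz + (-x + 2*z) dy ∧ dz

For a 1-form omega = sum_i f_i dx_i, the exterior derivative is
  d(omega) = sum_{i < j} (∂f_j/∂x_i - ∂f_i/∂x_j) dx_i ∧ dx_j.
  coefficient of dx ∧ dy: ∂f_2/∂x - ∂f_1/∂y = ∂(x*(y + z))/∂x - ∂(3*x*y + z^2)/∂y = -3*x + y + z
  coefficient of dx ∧ dz: ∂f_3/∂x - ∂f_1/∂z = ∂(z*(x + 2*y))/∂x - ∂(3*x*y + z^2)/∂z = -z
  coefficient of dy ∧ dz: ∂f_3/∂y - ∂f_2/∂z = ∂(z*(x + 2*y))/∂y - ∂(x*(y + z))/∂z = -x + 2*z
Assembling: d(omega) = (-3*x + y + z) dx ∧ dy + (-z) dx ∧ dz + (-x + 2*z) dy ∧ dz.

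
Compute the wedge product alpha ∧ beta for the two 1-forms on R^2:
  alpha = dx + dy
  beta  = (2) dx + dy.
alpha ∧ beta = (-1) dx ∧ dy

Distribute the wedge, using dx_i ∧ dx_j = -dx_j ∧ dx_i and dx_i ∧ dx_i = 0. For each pair (i, j) with i < j, the coefficient of dx_i ∧ dx_j in alpha ∧ beta is (alpha_i * beta_j - alpha_j * beta_i). Collecting: alpha ∧ beta = (-1) dx ∧ dy.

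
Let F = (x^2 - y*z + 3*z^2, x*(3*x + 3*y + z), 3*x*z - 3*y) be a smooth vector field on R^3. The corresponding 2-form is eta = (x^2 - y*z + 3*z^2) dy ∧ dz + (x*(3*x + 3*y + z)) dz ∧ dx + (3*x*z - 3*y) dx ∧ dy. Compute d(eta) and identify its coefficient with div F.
d(eta) = (8*x) dx ∧ dy ∧ dz; div F = 8*x

For a 2-form in R^3 of the form above, applying d gives a 3-form with coefficient ∂P/∂x + ∂Q/∂y + ∂R/∂z:
  ∂P/∂x = 2*x
  ∂Q/∂y = 3*x
  ∂R/∂z = 3*x
Sum = 8*x, which is exactly div F.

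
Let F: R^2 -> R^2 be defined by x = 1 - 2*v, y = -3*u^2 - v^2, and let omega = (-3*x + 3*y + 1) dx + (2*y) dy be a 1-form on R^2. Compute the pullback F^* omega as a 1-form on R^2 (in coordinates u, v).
F^* omega = (12*u*(3*u^2 + v^2)) du + (12*u^2*v + 18*u^2 + 4*v^3 + 6*v^2 - 12*v + 4) dv

Using F^*(f dg) = (f ∘ F) d(g ∘ F), substitute each coordinate x_i by F_i(u, v) in f_i, and replace dx_i by d F_i = (∂F_i/∂u) du + (∂F_i/∂v) dv.
  For the x component: f_1(F) = -9*u^2 - 3*v^2 + 6*v - 2; d F_1 = (0) du + (-2) dv
  For the y component: f_2(F) = -6*u^2 - 2*v^2; d F_2 = (-6*u) du + (-2*v) dv
Combining and collecting du, dv coefficients:
  coeff of du: 12*u*(3*u^2 + v^2)
  coeff of dv: 12*u^2*v + 18*u^2 + 4*v^3 + 6*v^2 - 12*v + 4
F^* omega = (12*u*(3*u^2 + v^2)) du + (12*u^2*v + 18*u^2 + 4*v^3 + 6*v^2 - 12*v + 4) dv.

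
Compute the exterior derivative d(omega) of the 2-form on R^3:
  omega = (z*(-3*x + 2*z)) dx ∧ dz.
d(omega) = 0

For a 2-form omega = sum_{i<j} g_{ij} dx_i ∧ dx_j, the exterior derivative is
  d(omega) = sum_{i<j} d(g_{ij}) ∧ dx_i ∧ dx_j = sum_{i<j, k} (∂g_{ij}/∂x_k) dx_k ∧ dx_i ∧ dx_j.
Expand each term, using dx_k ∧ dx_i ∧ dx_j = sgn(permutation) dx_{(a)} ∧ dx_{(b)} ∧ dx_{(c)} with (a < b < c) sorted:

Collecting like 3-forms: d(omega) = 0.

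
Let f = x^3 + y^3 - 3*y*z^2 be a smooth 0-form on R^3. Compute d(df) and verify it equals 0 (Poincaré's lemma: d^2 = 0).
d(df) = 0

Step 1: df = sum_i (∂f/∂x_i) dx_i = (3*x^2) dx + (3*y^2 - 3*z^2) dy + (-6*y*z) dz.
Step 2: Apply d again. Using the 1-form formula, the coefficient of dx ∧ dy in d(df) is ∂^2 f/∂x ∂y - ∂^2 f/∂y ∂x = (0) - (0) = 0 (equality of mixed partials for smooth f).
Similarly for dx ∧ dz and dy ∧ dz — all coefficients vanish. So d(df) = 0.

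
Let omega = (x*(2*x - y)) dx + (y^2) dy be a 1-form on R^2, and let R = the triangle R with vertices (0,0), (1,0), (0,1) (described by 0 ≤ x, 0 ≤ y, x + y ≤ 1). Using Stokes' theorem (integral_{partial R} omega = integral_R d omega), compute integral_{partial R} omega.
integral_(partial R) omega = 1/6

Stokes: integral_partial_R omega = integral_R d omega with d omega = (∂Q/∂x - ∂P/∂y) dx ∧ dy.
  ∂Q/∂x = 0
  ∂P/∂y = -x
  integrand = ∂Q/∂x - ∂P/∂y = x.
Integrating over R: integral_0^1 integral_0^{1-x} (x) dy dx = 1/6.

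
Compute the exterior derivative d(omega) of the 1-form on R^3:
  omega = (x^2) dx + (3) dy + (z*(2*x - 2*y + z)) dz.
d(omega) = (2*z) dx ∧ dz + (-2*z) dy ∧ dz

For a 1-form omega = sum_i f_i dx_i, the exterior derivative is
  d(omega) = sum_{i < j} (∂f_j/∂x_i - ∂f_i/∂x_j) dx_i ∧ dx_j.
  coefficient of dx ∧ dz: ∂f_3/∂x - ∂f_1/∂z = ∂(z*(2*x - 2*y + z))/∂x - ∂(x^2)/∂z = 2*z
  coefficient of dy ∧ dz: ∂f_3/∂y - ∂f_2/∂z = ∂(z*(2*x - 2*y + z))/∂y - ∂(3)/∂z = -2*z
Assembling: d(omega) = (2*z) dx ∧ dz + (-2*z) dy ∧ dz.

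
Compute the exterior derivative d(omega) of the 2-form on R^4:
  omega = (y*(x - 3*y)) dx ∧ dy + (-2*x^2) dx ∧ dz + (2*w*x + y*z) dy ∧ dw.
d(omega) = (2*w) dx ∧ dy ∧ dw + (-y) dy ∧ dz ∧ dw

For a 2-form omega = sum_{i<j} g_{ij} dx_i ∧ dx_j, the exterior derivative is
  d(omega) = sum_{i<j} d(g_{ij}) ∧ dx_i ∧ dx_j = sum_{i<j, k} (∂g_{ij}/∂x_k) dx_k ∧ dx_i ∧ dx_j.
Expand each term, using dx_k ∧ dx_i ∧ dx_j = sgn(permutation) dx_{(a)} ∧ dx_{(b)} ∧ dx_{(c)} with (a < b < c) sorted:
  d(2*w*x + y*z) includes (∂/∂x)(2*w*x + y*z) dx = (2*w) dx, which multiplied by dy ∧ dw gives (2*w) dx ∧ dy ∧ dw
  d(2*w*x + y*z) includes (∂/∂z)(2*w*x + y*z) dz = (y) dz, which multiplied by dy ∧ dw gives (-y) dy ∧ dz ∧ dw
Collecting like 3-forms: d(omega) = (2*w) dx ∧ dy ∧ dw + (-y) dy ∧ dz ∧ dw.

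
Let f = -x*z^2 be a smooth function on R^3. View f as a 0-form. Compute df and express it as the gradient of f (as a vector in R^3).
df = (-z^2) dx + (0) dy + (-2*x*z) dz; grad f = (-z^2, 0, -2*x*z)

For a 0-form f, d f = (∂f/∂x) dx + (∂f/∂y) dy + (∂f/∂z) dz. The components of the vector representation are exactly the entries of grad f in Cartesian coordinates:
  ∂f/∂x = -z^2
  ∂f/∂y = 0
  ∂f/∂z = -2*x*z.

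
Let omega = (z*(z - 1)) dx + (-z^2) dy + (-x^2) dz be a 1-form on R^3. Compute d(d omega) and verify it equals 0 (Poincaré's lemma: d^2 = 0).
d(d omega) = 0

Step 1: d omega = sum_{i<j} (∂f_j/∂x_i - ∂f_i/∂x_j) dx_i ∧ dx_j:
  coeff of dx ∧ dy: 0
  coeff of dx ∧ dz: -2*x - 2*z + 1
  coeff of dy ∧ dz: 2*z
Step 2: Apply d again to each 2-form coefficient. The only possible 3-form in R^3 is dx ∧ dy ∧ dz, with coefficient
  ∂(coeff of dy∧dz)/∂x - ∂(coeff of dx∧dz)/∂y + ∂(coeff of dx∧dy)/∂z
  = ∂/∂x (2*z) - ∂/∂y (-2*x - 2*z + 1) + ∂/∂z (0).
Each of these terms simplifies to sums of mixed partials that cancel in pairs. The result is 0 (by equality of mixed partials for smooth functions — Schwarz / Clairaut).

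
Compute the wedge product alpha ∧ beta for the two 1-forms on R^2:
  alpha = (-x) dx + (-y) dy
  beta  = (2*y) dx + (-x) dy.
alpha ∧ beta = (x^2 + 2*y^2) dx ∧ dy

Distribute the wedge, using dx_i ∧ dx_j = -dx_j ∧ dx_i and dx_i ∧ dx_i = 0. For each pair (i, j) with i < j, the coefficient of dx_i ∧ dx_j in alpha ∧ beta is (alpha_i * beta_j - alpha_j * beta_i). Collecting: alpha ∧ beta = (x^2 + 2*y^2) dx ∧ dy.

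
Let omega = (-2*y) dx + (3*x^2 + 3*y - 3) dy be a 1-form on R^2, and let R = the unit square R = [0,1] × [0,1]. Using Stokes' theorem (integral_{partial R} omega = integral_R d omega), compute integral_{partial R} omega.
integral_(partial R) omega = 5

Stokes: integral_partial_R omega = integral_R d omega with d omega = (∂Q/∂x - ∂P/∂y) dx ∧ dy.
  ∂Q/∂x = 6*x
  ∂P/∂y = -2
  integrand = ∂Q/∂x - ∂P/∂y = 6*x + 2.
Integrating over R: integral_0^1 integral_0^1 (6*x + 2) dx dy = 5.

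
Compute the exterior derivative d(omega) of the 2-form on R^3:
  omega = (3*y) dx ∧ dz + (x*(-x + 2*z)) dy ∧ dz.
d(omega) = (-2*x + 2*z - 3) dx ∧ dy ∧ dz

For a 2-form omega = sum_{i<j} g_{ij} dx_i ∧ dx_j, the exterior derivative is
  d(omega) = sum_{i<j} d(g_{ij}) ∧ dx_i ∧ dx_j = sum_{i<j, k} (∂g_{ij}/∂x_k) dx_k ∧ dx_i ∧ dx_j.
Expand each term, using dx_k ∧ dx_i ∧ dx_j = sgn(permutation) dx_{(a)} ∧ dx_{(b)} ∧ dx_{(c)} with (a < b < c) sorted:
  d(3*y) includes (∂/∂y)(3*y) dy = (3) dy, which multiplied by dx ∧ dz gives (-3) dx ∧ dy ∧ dz
  d(x*(-x + 2*z)) includes (∂/∂x)(x*(-x + 2*z)) dx = (-2*x + 2*z) dx, which multiplied by dy ∧ dz gives (-2*x + 2*z) dx ∧ dy ∧ dz
Collecting like 3-forms: d(omega) = (-2*x + 2*z - 3) dx ∧ dy ∧ dz.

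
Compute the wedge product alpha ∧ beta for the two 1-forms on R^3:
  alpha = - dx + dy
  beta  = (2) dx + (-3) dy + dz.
alpha ∧ beta = (1) dx ∧ dy + (-1) dx ∧ dz + (1) dy ∧ dz

Distribute the wedge, using dx_i ∧ dx_j = -dx_j ∧ dx_i and dx_i ∧ dx_i = 0. For each pair (i, j) with i < j, the coefficient of dx_i ∧ dx_j in alpha ∧ beta is (alpha_i * beta_j - alpha_j * beta_i). Collecting: alpha ∧ beta = (1) dx ∧ dy + (-1) dx ∧ dz + (1) dy ∧ dz.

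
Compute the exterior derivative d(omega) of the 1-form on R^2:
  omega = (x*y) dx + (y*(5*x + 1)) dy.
d(omega) = (-x + 5*y) dx ∧ dy

For a 1-form omega = sum_i f_i dx_i, the exterior derivative is
  d(omega) = sum_{i < j} (∂f_j/∂x_i - ∂f_i/∂x_j) dx_i ∧ dx_j.
  coefficient of dx ∧ dy: ∂f_2/∂x - ∂f_1/∂y = ∂(y*(5*x + 1))/∂x - ∂(x*y)/∂y = -x + 5*y
Assembling: d(omega) = (-x + 5*y) dx ∧ dy.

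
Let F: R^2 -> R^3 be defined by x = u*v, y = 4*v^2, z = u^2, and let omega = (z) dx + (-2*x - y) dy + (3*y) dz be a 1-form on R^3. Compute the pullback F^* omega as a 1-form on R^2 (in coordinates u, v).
F^* omega = (u*v*(u + 24*v)) du + (u^3 - 16*u*v^2 - 32*v^3) dv

Using F^*(f dg) = (f ∘ F) d(g ∘ F), substitute each coordinate x_i by F_i(u, v) in f_i, and replace dx_i by d F_i = (∂F_i/∂u) du + (∂F_i/∂v) dv.
  For the x component: f_1(F) = u^2; d F_1 = (v) du + (u) dv
  For the y component: f_2(F) = 2*v*(-u - 2*v); d F_2 = (0) du + (8*v) dv
  For the z component: f_3(F) = 12*v^2; d F_3 = (2*u) du + (0) dv
Combining and collecting du, dv coefficients:
  coeff of du: u*v*(u + 24*v)
  coeff of dv: u^3 - 16*u*v^2 - 32*v^3
F^* omega = (u*v*(u + 24*v)) du + (u^3 - 16*u*v^2 - 32*v^3) dv.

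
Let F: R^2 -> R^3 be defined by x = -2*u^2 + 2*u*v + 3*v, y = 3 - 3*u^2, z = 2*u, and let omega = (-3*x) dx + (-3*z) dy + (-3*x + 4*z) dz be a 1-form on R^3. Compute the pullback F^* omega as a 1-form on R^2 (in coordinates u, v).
F^* omega = (-24*u^3 + 36*u^2*v + 48*u^2 - 12*u*v^2 + 24*u*v + 16*u - 18*v^2 - 18*v) du + (12*u^3 - 12*u^2*v + 18*u^2 - 36*u*v - 27*v) dv

Using F^*(f dg) = (f ∘ F) d(g ∘ F), substitute each coordinate x_i by F_i(u, v) in f_i, and replace dx_i by d F_i = (∂F_i/∂u) du + (∂F_i/∂v) dv.
  For the x component: f_1(F) = 6*u^2 - 6*u*v - 9*v; d F_1 = (-4*u + 2*v) du + (2*u + 3) dv
  For the y component: f_2(F) = -6*u; d F_2 = (-6*u) du + (0) dv
  For the z component: f_3(F) = 6*u^2 - 6*u*v + 8*u - 9*v; d F_3 = (2) du + (0) dv
Combining and collecting du, dv coefficients:
  coeff of du: -24*u^3 + 36*u^2*v + 48*u^2 - 12*u*v^2 + 24*u*v + 16*u - 18*v^2 - 18*v
  coeff of dv: 12*u^3 - 12*u^2*v + 18*u^2 - 36*u*v - 27*v
F^* omega = (-24*u^3 + 36*u^2*v + 48*u^2 - 12*u*v^2 + 24*u*v + 16*u - 18*v^2 - 18*v) du + (12*u^3 - 12*u^2*v + 18*u^2 - 36*u*v - 27*v) dv.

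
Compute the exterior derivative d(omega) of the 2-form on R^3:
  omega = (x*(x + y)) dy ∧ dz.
d(omega) = (2*x + y) dx ∧ dy ∧ dz

For a 2-form omega = sum_{i<j} g_{ij} dx_i ∧ dx_j, the exterior derivative is
  d(omega) = sum_{i<j} d(g_{ij}) ∧ dx_i ∧ dx_j = sum_{i<j, k} (∂g_{ij}/∂x_k) dx_k ∧ dx_i ∧ dx_j.
Expand each term, using dx_k ∧ dx_i ∧ dx_j = sgn(permutation) dx_{(a)} ∧ dx_{(b)} ∧ dx_{(c)} with (a < b < c) sorted:
  d(x*(x + y)) includes (∂/∂x)(x*(x + y)) dx = (2*x + y) dx, which multiplied by dy ∧ dz gives (2*x + y) dx ∧ dy ∧ dz
Collecting like 3-forms: d(omega) = (2*x + y) dx ∧ dy ∧ dz.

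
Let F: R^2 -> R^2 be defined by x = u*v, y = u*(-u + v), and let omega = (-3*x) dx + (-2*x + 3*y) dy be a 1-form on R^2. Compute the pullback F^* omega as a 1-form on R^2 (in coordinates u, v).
F^* omega = (u*(6*u^2 - 5*u*v - 2*v^2)) du + (u^2*(-3*u - 2*v)) dv

Using F^*(f dg) = (f ∘ F) d(g ∘ F), substitute each coordinate x_i by F_i(u, v) in f_i, and replace dx_i by d F_i = (∂F_i/∂u) du + (∂F_i/∂v) dv.
  For the x component: f_1(F) = -3*u*v; d F_1 = (v) du + (u) dv
  For the y component: f_2(F) = u*(-3*u + v); d F_2 = (-2*u + v) du + (u) dv
Combining and collecting du, dv coefficients:
  coeff of du: u*(6*u^2 - 5*u*v - 2*v^2)
  coeff of dv: u^2*(-3*u - 2*v)
F^* omega = (u*(6*u^2 - 5*u*v - 2*v^2)) du + (u^2*(-3*u - 2*v)) dv.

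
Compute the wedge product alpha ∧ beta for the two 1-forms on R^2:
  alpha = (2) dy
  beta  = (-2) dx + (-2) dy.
alpha ∧ beta = (4) dx ∧ dy

Distribute the wedge, using dx_i ∧ dx_j = -dx_j ∧ dx_i and dx_i ∧ dx_i = 0. For each pair (i, j) with i < j, the coefficient of dx_i ∧ dx_j in alpha ∧ beta is (alpha_i * beta_j - alpha_j * beta_i). Collecting: alpha ∧ beta = (4) dx ∧ dy.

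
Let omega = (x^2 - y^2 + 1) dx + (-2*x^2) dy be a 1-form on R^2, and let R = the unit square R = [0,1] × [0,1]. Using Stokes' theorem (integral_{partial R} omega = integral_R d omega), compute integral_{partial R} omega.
integral_(partial R) omega = -1

Stokes: integral_partial_R omega = integral_R d omega with d omega = (∂Q/∂x - ∂P/∂y) dx ∧ dy.
  ∂Q/∂x = -4*x
  ∂P/∂y = -2*y
  integrand = ∂Q/∂x - ∂P/∂y = -4*x + 2*y.
Integrating over R: integral_0^1 integral_0^1 (-4*x + 2*y) dx dy = -1.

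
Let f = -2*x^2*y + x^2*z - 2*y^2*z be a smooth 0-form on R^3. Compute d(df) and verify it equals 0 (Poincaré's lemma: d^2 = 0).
d(df) = 0

Step 1: df = sum_i (∂f/∂x_i) dx_i = (2*x*(-2*y + z)) dx + (-2*x^2 - 4*y*z) dy + (x^2 - 2*y^2) dz.
Step 2: Apply d again. Using the 1-form formula, the coefficient of dx ∧ dy in d(df) is ∂^2 f/∂x ∂y - ∂^2 f/∂y ∂x = (-4*x) - (-4*x) = 0 (equality of mixed partials for smooth f).
Similarly for dx ∧ dz and dy ∧ dz — all coefficients vanish. So d(df) = 0.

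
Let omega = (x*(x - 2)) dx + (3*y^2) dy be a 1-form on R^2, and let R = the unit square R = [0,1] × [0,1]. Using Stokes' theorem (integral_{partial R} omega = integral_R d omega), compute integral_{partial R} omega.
integral_(partial R) omega = 0

Stokes: integral_partial_R omega = integral_R d omega with d omega = (∂Q/∂x - ∂P/∂y) dx ∧ dy.
  ∂Q/∂x = 0
  ∂P/∂y = 0
  integrand = ∂Q/∂x - ∂P/∂y = 0.
Integrating over R: integral_0^1 integral_0^1 (0) dx dy = 0.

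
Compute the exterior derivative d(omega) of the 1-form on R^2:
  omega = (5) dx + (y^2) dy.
d(omega) = 0

For a 1-form omega = sum_i f_i dx_i, the exterior derivative is
  d(omega) = sum_{i < j} (∂f_j/∂x_i - ∂f_i/∂x_j) dx_i ∧ dx_j.

Assembling: d(omega) = 0.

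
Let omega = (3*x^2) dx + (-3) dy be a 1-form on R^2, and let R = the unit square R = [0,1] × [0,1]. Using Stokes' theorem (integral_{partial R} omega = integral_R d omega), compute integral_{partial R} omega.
integral_(partial R) omega = 0

Stokes: integral_partial_R omega = integral_R d omega with d omega = (∂Q/∂x - ∂P/∂y) dx ∧ dy.
  ∂Q/∂x = 0
  ∂P/∂y = 0
  integrand = ∂Q/∂x - ∂P/∂y = 0.
Integrating over R: integral_0^1 integral_0^1 (0) dx dy = 0.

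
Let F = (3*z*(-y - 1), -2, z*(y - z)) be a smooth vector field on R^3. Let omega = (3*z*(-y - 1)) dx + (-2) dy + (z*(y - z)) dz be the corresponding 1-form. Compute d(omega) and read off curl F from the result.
d(omega) = (z) dy ∧ dz + (-3*y - 3) dz ∧ dx + (3*z) dx ∧ dy; curl F = (z, -3*y - 3, 3*z)

d omega = sum_{i<j} (∂f_j/∂x_i - ∂f_i/∂x_j) dx_i ∧ dx_j. Under the identification (dy ∧ dz, dz ∧ dx, dx ∧ dy) ↔ (e_x, e_y, e_z), the coefficients are exactly the components of curl F. Compute:
  ∂R/∂y - ∂Q/∂z = (z) - (0) = z
  ∂P/∂z - ∂R/∂x = (-3*y - 3) - (0) = -3*y - 3
  ∂Q/∂x - ∂P/∂y = (0) - (-3*z) = 3*z.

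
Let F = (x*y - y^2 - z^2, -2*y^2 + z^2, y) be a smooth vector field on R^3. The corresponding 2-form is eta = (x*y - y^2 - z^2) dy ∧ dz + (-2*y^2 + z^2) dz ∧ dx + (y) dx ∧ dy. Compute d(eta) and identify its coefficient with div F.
d(eta) = (-3*y) dx ∧ dy ∧ dz; div F = -3*y

For a 2-form in R^3 of the form above, applying d gives a 3-form with coefficient ∂P/∂x + ∂Q/∂y + ∂R/∂z:
  ∂P/∂x = y
  ∂Q/∂y = -4*y
  ∂R/∂z = 0
Sum = -3*y, which is exactly div F.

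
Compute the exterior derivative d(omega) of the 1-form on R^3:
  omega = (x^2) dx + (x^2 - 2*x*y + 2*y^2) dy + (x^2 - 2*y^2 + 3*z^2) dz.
d(omega) = (2*x - 2*y) dx ∧ dy + (2*x) dx ∧ dz + (-4*y) dy ∧ dz

For a 1-form omega = sum_i f_i dx_i, the exterior derivative is
  d(omega) = sum_{i < j} (∂f_j/∂x_i - ∂f_i/∂x_j) dx_i ∧ dx_j.
  coefficient of dx ∧ dy: ∂f_2/∂x - ∂f_1/∂y = ∂(x^2 - 2*x*y + 2*y^2)/∂x - ∂(x^2)/∂y = 2*x - 2*y
  coefficient of dx ∧ dz: ∂f_3/∂x - ∂f_1/∂z = ∂(x^2 - 2*y^2 + 3*z^2)/∂x - ∂(x^2)/∂z = 2*x
  coefficient of dy ∧ dz: ∂f_3/∂y - ∂f_2/∂z = ∂(x^2 - 2*y^2 + 3*z^2)/∂y - ∂(x^2 - 2*x*y + 2*y^2)/∂z = -4*y
Assembling: d(omega) = (2*x - 2*y) dx ∧ dy + (2*x) dx ∧ dz + (-4*y) dy ∧ dz.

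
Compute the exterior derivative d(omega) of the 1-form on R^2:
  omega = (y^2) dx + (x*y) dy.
d(omega) = (-y) dx ∧ dy

For a 1-form omega = sum_i f_i dx_i, the exterior derivative is
  d(omega) = sum_{i < j} (∂f_j/∂x_i - ∂f_i/∂x_j) dx_i ∧ dx_j.
  coefficient of dx ∧ dy: ∂f_2/∂x - ∂f_1/∂y = ∂(x*y)/∂x - ∂(y^2)/∂y = -y
Assembling: d(omega) = (-y) dx ∧ dy.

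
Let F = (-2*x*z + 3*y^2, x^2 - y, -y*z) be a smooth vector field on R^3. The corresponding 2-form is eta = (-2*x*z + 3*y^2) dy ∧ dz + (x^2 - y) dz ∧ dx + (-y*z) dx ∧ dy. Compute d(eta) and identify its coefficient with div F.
d(eta) = (-y - 2*z - 1) dx ∧ dy ∧ dz; div F = -y - 2*z - 1

For a 2-form in R^3 of the form above, applying d gives a 3-form with coefficient ∂P/∂x + ∂Q/∂y + ∂R/∂z:
  ∂P/∂x = -2*z
  ∂Q/∂y = -1
  ∂R/∂z = -y
Sum = -y - 2*z - 1, which is exactly div F.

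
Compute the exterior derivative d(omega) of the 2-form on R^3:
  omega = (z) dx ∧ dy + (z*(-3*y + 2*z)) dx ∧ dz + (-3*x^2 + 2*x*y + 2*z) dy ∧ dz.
d(omega) = (-6*x + 2*y + 3*z + 1) dx ∧ dy ∧ dz

For a 2-form omega = sum_{i<j} g_{ij} dx_i ∧ dx_j, the exterior derivative is
  d(omega) = sum_{i<j} d(g_{ij}) ∧ dx_i ∧ dx_j = sum_{i<j, k} (∂g_{ij}/∂x_k) dx_k ∧ dx_i ∧ dx_j.
Expand each term, using dx_k ∧ dx_i ∧ dx_j = sgn(permutation) dx_{(a)} ∧ dx_{(b)} ∧ dx_{(c)} with (a < b < c) sorted:
  d(z) includes (∂/∂z)(z) dz = (1) dz, which multiplied by dx ∧ dy gives (1) dx ∧ dy ∧ dz
  d(z*(-3*y + 2*z)) includes (∂/∂y)(z*(-3*y + 2*z)) dy = (-3*z) dy, which multiplied by dx ∧ dz gives (3*z) dx ∧ dy ∧ dz
  d(-3*x^2 + 2*x*y + 2*z) includes (∂/∂x)(-3*x^2 + 2*x*y + 2*z) dx = (-6*x + 2*y) dx, which multiplied by dy ∧ dz gives (-6*x + 2*y) dx ∧ dy ∧ dz
Collecting like 3-forms: d(omega) = (-6*x + 2*y + 3*z + 1) dx ∧ dy ∧ dz.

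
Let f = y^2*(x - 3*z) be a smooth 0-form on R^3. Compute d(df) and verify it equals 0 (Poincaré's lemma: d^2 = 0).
d(df) = 0

Step 1: df = sum_i (∂f/∂x_i) dx_i = (y^2) dx + (2*y*(x - 3*z)) dy + (-3*y^2) dz.
Step 2: Apply d again. Using the 1-form formula, the coefficient of dx ∧ dy in d(df) is ∂^2 f/∂x ∂y - ∂^2 f/∂y ∂x = (2*y) - (2*y) = 0 (equality of mixed partials for smooth f).
Similarly for dx ∧ dz and dy ∧ dz — all coefficients vanish. So d(df) = 0.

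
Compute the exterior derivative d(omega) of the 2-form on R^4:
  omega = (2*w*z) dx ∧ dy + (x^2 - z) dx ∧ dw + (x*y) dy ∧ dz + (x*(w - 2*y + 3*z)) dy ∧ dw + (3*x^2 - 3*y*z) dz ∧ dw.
d(omega) = (2*w + y) dx ∧ dy ∧ dz + (w - 2*y + 5*z) dx ∧ dy ∧ dw + (6*x + 1) dx ∧ dz ∧ dw + (-3*x - 3*z) dy ∧ dz ∧ dw

For a 2-form omega = sum_{i<j} g_{ij} dx_i ∧ dx_j, the exterior derivative is
  d(omega) = sum_{i<j} d(g_{ij}) ∧ dx_i ∧ dx_j = sum_{i<j, k} (∂g_{ij}/∂x_k) dx_k ∧ dx_i ∧ dx_j.
Expand each term, using dx_k ∧ dx_i ∧ dx_j = sgn(permutation) dx_{(a)} ∧ dx_{(b)} ∧ dx_{(c)} with (a < b < c) sorted:
  d(2*w*z) includes (∂/∂z)(2*w*z) dz = (2*w) dz, which multiplied by dx ∧ dy gives (2*w) dx ∧ dy ∧ dz
  d(2*w*z) includes (∂/∂w)(2*w*z) dw = (2*z) dw, which multiplied by dx ∧ dy gives (2*z) dx ∧ dy ∧ dw
  d(x^2 - z) includes (∂/∂z)(x^2 - z) dz = (-1) dz, which multiplied by dx ∧ dw gives (1) dx ∧ dz ∧ dw
  d(x*y) includes (∂/∂x)(x*y) dx = (y) dx, which multiplied by dy ∧ dz gives (y) dx ∧ dy ∧ dz
  d(x*(w - 2*y + 3*z)) includes (∂/∂x)(x*(w - 2*y + 3*z)) dx = (w - 2*y + 3*z) dx, which multiplied by dy ∧ dw gives (w - 2*y + 3*z) dx ∧ dy ∧ dw
  d(x*(w - 2*y + 3*z)) includes (∂/∂z)(x*(w - 2*y + 3*z)) dz = (3*x) dz, which multiplied by dy ∧ dw gives (-3*x) dy ∧ dz ∧ dw
  d(3*x^2 - 3*y*z) includes (∂/∂x)(3*x^2 - 3*y*z) dx = (6*x) dx, which multiplied by dz ∧ dw gives (6*x) dx ∧ dz ∧ dw
  d(3*x^2 - 3*y*z) includes (∂/∂y)(3*x^2 - 3*y*z) dy = (-3*z) dy, which multiplied by dz ∧ dw gives (-3*z) dy ∧ dz ∧ dw
Collecting like 3-forms: d(omega) = (2*w + y) dx ∧ dy ∧ dz + (w - 2*y + 5*z) dx ∧ dy ∧ dw + (6*x + 1) dx ∧ dz ∧ dw + (-3*x - 3*z) dy ∧ dz ∧ dw.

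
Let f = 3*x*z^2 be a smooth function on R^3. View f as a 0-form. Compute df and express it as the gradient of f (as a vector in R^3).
df = (3*z^2) dx + (0) dy + (6*x*z) dz; grad f = (3*z^2, 0, 6*x*z)

For a 0-form f, d f = (∂f/∂x) dx + (∂f/∂y) dy + (∂f/∂z) dz. The components of the vector representation are exactly the entries of grad f in Cartesian coordinates:
  ∂f/∂x = 3*z^2
  ∂f/∂y = 0
  ∂f/∂z = 6*x*z.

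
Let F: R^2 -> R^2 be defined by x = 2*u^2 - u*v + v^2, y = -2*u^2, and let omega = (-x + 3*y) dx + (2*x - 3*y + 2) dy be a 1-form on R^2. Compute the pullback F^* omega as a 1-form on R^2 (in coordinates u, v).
F^* omega = (-72*u^3 + 20*u^2*v - 13*u*v^2 - 8*u + v^3) du + (8*u^3 - 17*u^2*v + 3*u*v^2 - 2*v^3) dv

Using F^*(f dg) = (f ∘ F) d(g ∘ F), substitute each coordinate x_i by F_i(u, v) in f_i, and replace dx_i by d F_i = (∂F_i/∂u) du + (∂F_i/∂v) dv.
  For the x component: f_1(F) = -8*u^2 + u*v - v^2; d F_1 = (4*u - v) du + (-u + 2*v) dv
  For the y component: f_2(F) = 10*u^2 - 2*u*v + 2*v^2 + 2; d F_2 = (-4*u) du + (0) dv
Combining and collecting du, dv coefficients:
  coeff of du: -72*u^3 + 20*u^2*v - 13*u*v^2 - 8*u + v^3
  coeff of dv: 8*u^3 - 17*u^2*v + 3*u*v^2 - 2*v^3
F^* omega = (-72*u^3 + 20*u^2*v - 13*u*v^2 - 8*u + v^3) du + (8*u^3 - 17*u^2*v + 3*u*v^2 - 2*v^3) dv.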